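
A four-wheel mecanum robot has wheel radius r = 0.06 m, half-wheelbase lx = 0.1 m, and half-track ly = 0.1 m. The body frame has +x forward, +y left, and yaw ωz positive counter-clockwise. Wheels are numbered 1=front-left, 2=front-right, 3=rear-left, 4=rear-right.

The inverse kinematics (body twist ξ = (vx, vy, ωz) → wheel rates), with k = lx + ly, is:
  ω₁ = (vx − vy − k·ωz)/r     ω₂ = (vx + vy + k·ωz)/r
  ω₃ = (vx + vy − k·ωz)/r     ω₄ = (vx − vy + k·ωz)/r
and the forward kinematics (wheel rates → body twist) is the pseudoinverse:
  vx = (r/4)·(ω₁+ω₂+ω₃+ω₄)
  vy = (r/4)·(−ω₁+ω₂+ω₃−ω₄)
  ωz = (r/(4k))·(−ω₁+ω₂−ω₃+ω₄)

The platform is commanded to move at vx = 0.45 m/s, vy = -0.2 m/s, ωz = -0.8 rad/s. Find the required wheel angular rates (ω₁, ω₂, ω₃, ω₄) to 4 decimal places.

(13.5000, 1.5000, 6.8333, 8.1667)

k = lx + ly = 0.1 + 0.1 = 0.2000;  k·ωz = 0.2000·-0.8 = -0.1600
ω₁ (FL) = (vx − vy − k·ωz)/r = 0.8100/0.06 = 13.5000
ω₂ (FR) = (vx + vy + k·ωz)/r = 0.0900/0.06 = 1.5000
ω₃ (RL) = (vx + vy − k·ωz)/r = 0.4100/0.06 = 6.8333
ω₄ (RR) = (vx − vy + k·ωz)/r = 0.4900/0.06 = 8.1667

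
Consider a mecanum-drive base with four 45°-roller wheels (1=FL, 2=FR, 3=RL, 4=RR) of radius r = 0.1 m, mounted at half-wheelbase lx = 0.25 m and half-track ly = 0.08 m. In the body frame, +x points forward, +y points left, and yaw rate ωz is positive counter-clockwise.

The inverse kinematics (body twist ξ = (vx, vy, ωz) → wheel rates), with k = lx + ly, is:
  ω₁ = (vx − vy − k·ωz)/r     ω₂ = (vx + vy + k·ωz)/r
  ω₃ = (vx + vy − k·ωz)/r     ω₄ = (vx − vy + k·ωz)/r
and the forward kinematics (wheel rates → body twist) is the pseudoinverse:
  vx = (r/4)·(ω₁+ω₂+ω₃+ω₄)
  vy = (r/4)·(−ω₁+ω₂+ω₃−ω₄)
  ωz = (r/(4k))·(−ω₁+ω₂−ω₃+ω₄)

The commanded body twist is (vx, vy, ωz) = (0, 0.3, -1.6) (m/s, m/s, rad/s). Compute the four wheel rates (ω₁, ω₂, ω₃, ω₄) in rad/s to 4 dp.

k = lx + ly = 0.25 + 0.08 = 0.3300;  k·ωz = 0.3300·-1.6 = -0.5280
ω₁ (FL) = (vx − vy − k·ωz)/r = 0.2280/0.1 = 2.2800
ω₂ (FR) = (vx + vy + k·ωz)/r = -0.2280/0.1 = -2.2800
ω₃ (RL) = (vx + vy − k·ωz)/r = 0.8280/0.1 = 8.2800
ω₄ (RR) = (vx − vy + k·ωz)/r = -0.8280/0.1 = -8.2800

(2.2800, -2.2800, 8.2800, -8.2800)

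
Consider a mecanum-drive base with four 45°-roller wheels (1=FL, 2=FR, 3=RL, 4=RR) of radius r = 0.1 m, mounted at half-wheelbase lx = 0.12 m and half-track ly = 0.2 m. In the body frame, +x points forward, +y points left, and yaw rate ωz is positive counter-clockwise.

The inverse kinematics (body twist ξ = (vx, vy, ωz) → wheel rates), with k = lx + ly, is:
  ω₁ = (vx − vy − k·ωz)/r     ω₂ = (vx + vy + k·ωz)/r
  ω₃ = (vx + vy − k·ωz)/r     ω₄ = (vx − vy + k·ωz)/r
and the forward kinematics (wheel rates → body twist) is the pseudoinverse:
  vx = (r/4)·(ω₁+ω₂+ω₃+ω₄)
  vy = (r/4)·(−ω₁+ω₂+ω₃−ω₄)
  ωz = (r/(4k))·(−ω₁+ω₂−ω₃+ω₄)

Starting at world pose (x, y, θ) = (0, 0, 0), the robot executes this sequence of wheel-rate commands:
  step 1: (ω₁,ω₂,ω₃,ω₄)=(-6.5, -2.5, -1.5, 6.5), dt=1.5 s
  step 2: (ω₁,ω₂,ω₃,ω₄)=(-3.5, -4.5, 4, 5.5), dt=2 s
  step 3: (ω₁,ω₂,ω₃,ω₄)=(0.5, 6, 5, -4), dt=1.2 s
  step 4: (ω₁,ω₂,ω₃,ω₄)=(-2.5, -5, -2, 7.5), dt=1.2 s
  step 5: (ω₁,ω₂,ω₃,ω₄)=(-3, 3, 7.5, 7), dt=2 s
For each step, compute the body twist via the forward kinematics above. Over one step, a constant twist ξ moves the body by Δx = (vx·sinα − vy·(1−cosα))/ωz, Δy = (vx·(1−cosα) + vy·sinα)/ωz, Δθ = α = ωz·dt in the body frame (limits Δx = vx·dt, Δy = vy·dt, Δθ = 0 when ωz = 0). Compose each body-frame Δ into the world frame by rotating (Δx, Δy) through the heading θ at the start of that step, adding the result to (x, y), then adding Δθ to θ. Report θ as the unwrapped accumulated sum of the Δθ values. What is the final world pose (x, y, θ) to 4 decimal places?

(-0.5835, 0.4538, 2.6719)

step 1: ξ=(vx,vy,ωz)=(-0.1000, -0.1000, 0.9375), dt=1.5 → body Δ=(-0.0160, -0.1944, 1.4062) → world pose (-0.0160, -0.1944, 1.4062)
step 2: ξ=(vx,vy,ωz)=(0.0375, -0.0625, 0.0391), dt=2.0 → body Δ=(0.0798, -0.1219, 0.0781) → world pose (0.1173, -0.1357, 1.4844)
step 3: ξ=(vx,vy,ωz)=(0.1875, 0.3625, -0.2734), dt=1.2 → body Δ=(0.2917, 0.3907, -0.3281) → world pose (-0.2467, 0.1887, 1.1562)
step 4: ξ=(vx,vy,ωz)=(-0.0500, -0.3000, 0.5469), dt=1.2 → body Δ=(0.0582, -0.3537, 0.6562) → world pose (0.1005, 0.0994, 1.8125)
step 5: ξ=(vx,vy,ωz)=(0.3625, 0.1625, 0.4297), dt=2.0 → body Δ=(0.5077, 0.5793, 0.8594) → world pose (-0.5835, 0.4538, 2.6719)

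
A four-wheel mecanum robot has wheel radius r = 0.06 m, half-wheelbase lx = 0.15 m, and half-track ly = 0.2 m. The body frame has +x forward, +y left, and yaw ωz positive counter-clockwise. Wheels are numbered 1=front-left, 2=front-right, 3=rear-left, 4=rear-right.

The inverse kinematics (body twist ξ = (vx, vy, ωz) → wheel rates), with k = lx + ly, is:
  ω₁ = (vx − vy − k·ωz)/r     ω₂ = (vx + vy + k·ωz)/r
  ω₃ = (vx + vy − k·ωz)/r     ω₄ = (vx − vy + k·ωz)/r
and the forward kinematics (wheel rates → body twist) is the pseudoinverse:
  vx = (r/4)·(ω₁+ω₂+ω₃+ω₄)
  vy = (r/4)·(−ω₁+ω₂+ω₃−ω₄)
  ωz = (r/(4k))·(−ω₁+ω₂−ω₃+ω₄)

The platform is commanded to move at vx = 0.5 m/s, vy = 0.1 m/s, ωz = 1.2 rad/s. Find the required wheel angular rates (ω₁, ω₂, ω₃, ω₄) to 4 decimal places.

(-0.3333, 17.0000, 3.0000, 13.6667)

k = lx + ly = 0.15 + 0.2 = 0.3500;  k·ωz = 0.3500·1.2 = 0.4200
ω₁ (FL) = (vx − vy − k·ωz)/r = -0.0200/0.06 = -0.3333
ω₂ (FR) = (vx + vy + k·ωz)/r = 1.0200/0.06 = 17.0000
ω₃ (RL) = (vx + vy − k·ωz)/r = 0.1800/0.06 = 3.0000
ω₄ (RR) = (vx − vy + k·ωz)/r = 0.8200/0.06 = 13.6667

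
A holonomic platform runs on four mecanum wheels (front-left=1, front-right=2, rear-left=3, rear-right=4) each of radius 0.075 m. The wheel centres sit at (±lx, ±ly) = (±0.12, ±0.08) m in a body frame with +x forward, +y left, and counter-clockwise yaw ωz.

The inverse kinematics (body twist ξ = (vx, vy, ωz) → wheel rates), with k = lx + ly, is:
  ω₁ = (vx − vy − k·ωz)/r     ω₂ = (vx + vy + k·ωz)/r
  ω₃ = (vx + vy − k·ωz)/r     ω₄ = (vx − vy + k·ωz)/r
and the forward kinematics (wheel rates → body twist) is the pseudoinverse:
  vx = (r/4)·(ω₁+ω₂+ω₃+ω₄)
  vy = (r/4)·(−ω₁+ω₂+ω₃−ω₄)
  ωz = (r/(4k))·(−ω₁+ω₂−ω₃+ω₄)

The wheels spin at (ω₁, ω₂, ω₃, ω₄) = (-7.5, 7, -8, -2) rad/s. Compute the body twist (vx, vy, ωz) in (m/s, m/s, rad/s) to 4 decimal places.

k = lx + ly = 0.12 + 0.08 = 0.2000
ω₁+ω₂+ω₃+ω₄ = -10.5000  →  vx = (0.075/4)·-10.5000 = -0.1969
−ω₁+ω₂+ω₃−ω₄ = 8.5000  →  vy = (0.075/4)·8.5000 = 0.1594
−ω₁+ω₂−ω₃+ω₄ = 20.5000  →  ωz = (0.075/0.8000)·20.5000 = 1.9219

(-0.1969, 0.1594, 1.9219)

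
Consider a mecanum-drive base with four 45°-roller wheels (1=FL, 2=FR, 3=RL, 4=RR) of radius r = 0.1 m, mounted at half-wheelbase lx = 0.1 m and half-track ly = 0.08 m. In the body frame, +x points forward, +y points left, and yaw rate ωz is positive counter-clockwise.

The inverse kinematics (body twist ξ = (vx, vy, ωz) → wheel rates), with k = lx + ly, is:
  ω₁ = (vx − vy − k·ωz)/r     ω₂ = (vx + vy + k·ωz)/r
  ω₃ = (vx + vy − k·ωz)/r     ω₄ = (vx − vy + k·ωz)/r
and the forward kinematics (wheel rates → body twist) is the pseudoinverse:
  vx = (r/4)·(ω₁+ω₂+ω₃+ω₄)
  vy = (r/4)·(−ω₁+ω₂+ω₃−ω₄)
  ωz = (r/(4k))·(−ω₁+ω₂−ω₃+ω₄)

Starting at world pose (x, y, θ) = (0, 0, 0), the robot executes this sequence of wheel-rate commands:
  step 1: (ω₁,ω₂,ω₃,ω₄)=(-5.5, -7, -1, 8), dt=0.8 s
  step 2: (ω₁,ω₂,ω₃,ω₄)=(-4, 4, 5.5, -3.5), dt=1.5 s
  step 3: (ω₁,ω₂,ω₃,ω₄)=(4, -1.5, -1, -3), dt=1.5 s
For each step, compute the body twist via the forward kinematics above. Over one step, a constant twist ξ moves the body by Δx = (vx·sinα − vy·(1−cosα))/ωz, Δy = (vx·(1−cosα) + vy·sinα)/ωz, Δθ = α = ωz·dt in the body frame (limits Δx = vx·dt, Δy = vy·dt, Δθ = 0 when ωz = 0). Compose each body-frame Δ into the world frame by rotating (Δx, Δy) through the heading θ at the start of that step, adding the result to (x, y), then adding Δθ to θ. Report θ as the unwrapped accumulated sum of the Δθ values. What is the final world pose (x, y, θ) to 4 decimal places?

(-0.4518, 0.1857, -0.9375)

step 1: ξ=(vx,vy,ωz)=(-0.1375, -0.2625, 1.0417), dt=0.8 → body Δ=(-0.0152, -0.2298, 0.8333) → world pose (-0.0152, -0.2298, 0.8333)
step 2: ξ=(vx,vy,ωz)=(0.0500, 0.4250, -0.1389), dt=1.5 → body Δ=(0.1406, 0.6251, -0.2083) → world pose (-0.3833, 0.2947, 0.6250)
step 3: ξ=(vx,vy,ωz)=(-0.0375, -0.0875, -1.0417), dt=1.5 → body Δ=(-0.1193, -0.0483, -1.5625) → world pose (-0.4518, 0.1857, -0.9375)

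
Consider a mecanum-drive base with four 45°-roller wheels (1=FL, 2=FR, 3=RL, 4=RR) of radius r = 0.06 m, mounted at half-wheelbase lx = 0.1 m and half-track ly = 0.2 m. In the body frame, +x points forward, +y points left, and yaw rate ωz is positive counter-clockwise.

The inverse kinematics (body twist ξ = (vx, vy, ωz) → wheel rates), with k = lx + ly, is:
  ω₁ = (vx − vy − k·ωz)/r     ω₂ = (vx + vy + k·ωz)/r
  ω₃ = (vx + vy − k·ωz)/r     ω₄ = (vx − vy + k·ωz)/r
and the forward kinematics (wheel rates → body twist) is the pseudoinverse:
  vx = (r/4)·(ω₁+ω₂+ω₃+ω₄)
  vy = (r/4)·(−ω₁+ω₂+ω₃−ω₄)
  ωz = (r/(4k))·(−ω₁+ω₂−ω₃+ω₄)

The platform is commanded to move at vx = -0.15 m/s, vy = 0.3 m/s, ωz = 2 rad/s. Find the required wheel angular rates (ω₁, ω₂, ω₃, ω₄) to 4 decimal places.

(-17.5000, 12.5000, -7.5000, 2.5000)

k = lx + ly = 0.1 + 0.2 = 0.3000;  k·ωz = 0.3000·2 = 0.6000
ω₁ (FL) = (vx − vy − k·ωz)/r = -1.0500/0.06 = -17.5000
ω₂ (FR) = (vx + vy + k·ωz)/r = 0.7500/0.06 = 12.5000
ω₃ (RL) = (vx + vy − k·ωz)/r = -0.4500/0.06 = -7.5000
ω₄ (RR) = (vx − vy + k·ωz)/r = 0.1500/0.06 = 2.5000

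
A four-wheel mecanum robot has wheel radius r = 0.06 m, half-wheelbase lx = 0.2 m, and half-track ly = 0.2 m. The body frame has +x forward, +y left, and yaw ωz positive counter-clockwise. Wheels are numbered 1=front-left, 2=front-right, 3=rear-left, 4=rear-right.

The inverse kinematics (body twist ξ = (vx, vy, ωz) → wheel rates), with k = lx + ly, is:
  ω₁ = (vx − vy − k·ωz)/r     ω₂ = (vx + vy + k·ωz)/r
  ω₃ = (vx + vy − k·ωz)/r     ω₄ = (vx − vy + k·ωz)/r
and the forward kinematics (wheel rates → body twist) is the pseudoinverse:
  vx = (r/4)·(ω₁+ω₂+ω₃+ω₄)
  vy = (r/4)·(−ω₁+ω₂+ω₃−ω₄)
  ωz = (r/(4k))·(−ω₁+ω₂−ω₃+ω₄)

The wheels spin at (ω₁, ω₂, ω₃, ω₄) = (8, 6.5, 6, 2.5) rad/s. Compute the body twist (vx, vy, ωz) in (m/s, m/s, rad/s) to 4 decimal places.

k = lx + ly = 0.2 + 0.2 = 0.4000
ω₁+ω₂+ω₃+ω₄ = 23.0000  →  vx = (0.06/4)·23.0000 = 0.3450
−ω₁+ω₂+ω₃−ω₄ = 2.0000  →  vy = (0.06/4)·2.0000 = 0.0300
−ω₁+ω₂−ω₃+ω₄ = -5.0000  →  ωz = (0.06/1.6000)·-5.0000 = -0.1875

(0.3450, 0.0300, -0.1875)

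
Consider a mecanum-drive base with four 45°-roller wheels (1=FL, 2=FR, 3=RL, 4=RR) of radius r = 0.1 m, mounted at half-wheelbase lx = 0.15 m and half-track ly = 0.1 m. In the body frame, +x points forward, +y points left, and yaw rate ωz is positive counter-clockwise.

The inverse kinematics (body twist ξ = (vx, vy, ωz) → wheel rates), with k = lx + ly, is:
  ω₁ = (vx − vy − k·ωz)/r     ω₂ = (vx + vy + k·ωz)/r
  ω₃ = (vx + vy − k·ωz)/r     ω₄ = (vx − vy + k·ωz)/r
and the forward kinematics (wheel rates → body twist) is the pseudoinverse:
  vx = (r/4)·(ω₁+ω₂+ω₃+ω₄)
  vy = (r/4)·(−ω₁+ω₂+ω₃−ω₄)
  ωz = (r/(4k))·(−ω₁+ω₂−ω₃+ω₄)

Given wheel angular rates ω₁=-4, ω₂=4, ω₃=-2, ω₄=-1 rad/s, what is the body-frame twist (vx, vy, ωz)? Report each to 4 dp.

k = lx + ly = 0.15 + 0.1 = 0.2500
ω₁+ω₂+ω₃+ω₄ = -3.0000  →  vx = (0.1/4)·-3.0000 = -0.0750
−ω₁+ω₂+ω₃−ω₄ = 7.0000  →  vy = (0.1/4)·7.0000 = 0.1750
−ω₁+ω₂−ω₃+ω₄ = 9.0000  →  ωz = (0.1/1.0000)·9.0000 = 0.9000

(-0.0750, 0.1750, 0.9000)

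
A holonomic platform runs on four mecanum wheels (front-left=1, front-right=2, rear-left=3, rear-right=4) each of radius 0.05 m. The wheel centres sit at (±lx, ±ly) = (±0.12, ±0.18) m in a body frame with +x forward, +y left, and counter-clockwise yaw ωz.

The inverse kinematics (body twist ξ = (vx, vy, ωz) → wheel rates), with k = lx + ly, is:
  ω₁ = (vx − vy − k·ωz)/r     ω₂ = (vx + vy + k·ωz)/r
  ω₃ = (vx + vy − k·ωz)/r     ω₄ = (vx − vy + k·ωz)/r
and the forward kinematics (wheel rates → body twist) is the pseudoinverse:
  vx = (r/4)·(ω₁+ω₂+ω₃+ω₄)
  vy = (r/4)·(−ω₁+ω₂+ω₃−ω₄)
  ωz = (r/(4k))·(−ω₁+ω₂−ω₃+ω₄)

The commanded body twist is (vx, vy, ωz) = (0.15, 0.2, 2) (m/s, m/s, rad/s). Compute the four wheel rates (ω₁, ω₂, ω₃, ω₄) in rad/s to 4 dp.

(-13.0000, 19.0000, -5.0000, 11.0000)

k = lx + ly = 0.12 + 0.18 = 0.3000;  k·ωz = 0.3000·2 = 0.6000
ω₁ (FL) = (vx − vy − k·ωz)/r = -0.6500/0.05 = -13.0000
ω₂ (FR) = (vx + vy + k·ωz)/r = 0.9500/0.05 = 19.0000
ω₃ (RL) = (vx + vy − k·ωz)/r = -0.2500/0.05 = -5.0000
ω₄ (RR) = (vx − vy + k·ωz)/r = 0.5500/0.05 = 11.0000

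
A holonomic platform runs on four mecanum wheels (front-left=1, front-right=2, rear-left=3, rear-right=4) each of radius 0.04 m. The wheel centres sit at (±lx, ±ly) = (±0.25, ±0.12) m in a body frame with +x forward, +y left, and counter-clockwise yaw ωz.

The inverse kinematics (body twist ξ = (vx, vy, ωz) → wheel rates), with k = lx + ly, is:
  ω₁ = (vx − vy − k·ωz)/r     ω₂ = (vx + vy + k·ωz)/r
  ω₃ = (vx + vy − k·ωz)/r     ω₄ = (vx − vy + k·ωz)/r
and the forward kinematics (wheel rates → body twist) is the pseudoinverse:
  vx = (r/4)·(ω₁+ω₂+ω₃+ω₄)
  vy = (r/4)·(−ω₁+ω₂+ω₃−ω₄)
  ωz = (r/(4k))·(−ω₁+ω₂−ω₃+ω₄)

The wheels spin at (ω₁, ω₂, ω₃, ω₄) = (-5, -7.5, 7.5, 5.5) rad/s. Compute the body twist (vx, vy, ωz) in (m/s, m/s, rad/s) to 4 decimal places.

(0.0050, -0.0050, -0.1216)

k = lx + ly = 0.25 + 0.12 = 0.3700
ω₁+ω₂+ω₃+ω₄ = 0.5000  →  vx = (0.04/4)·0.5000 = 0.0050
−ω₁+ω₂+ω₃−ω₄ = -0.5000  →  vy = (0.04/4)·-0.5000 = -0.0050
−ω₁+ω₂−ω₃+ω₄ = -4.5000  →  ωz = (0.04/1.4800)·-4.5000 = -0.1216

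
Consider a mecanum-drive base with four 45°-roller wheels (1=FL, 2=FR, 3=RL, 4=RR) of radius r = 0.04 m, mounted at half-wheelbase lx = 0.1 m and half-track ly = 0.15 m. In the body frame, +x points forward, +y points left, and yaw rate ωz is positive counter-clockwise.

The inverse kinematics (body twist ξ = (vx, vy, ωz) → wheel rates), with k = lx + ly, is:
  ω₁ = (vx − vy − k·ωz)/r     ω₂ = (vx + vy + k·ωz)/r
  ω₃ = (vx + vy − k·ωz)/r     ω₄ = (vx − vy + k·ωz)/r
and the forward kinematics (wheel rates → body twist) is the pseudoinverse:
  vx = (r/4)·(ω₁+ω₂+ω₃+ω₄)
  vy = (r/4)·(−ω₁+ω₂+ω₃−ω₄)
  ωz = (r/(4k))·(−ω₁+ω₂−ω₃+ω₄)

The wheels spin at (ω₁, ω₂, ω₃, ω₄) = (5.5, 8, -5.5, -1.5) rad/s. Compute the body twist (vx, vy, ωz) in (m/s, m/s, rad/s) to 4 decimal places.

k = lx + ly = 0.1 + 0.15 = 0.2500
ω₁+ω₂+ω₃+ω₄ = 6.5000  →  vx = (0.04/4)·6.5000 = 0.0650
−ω₁+ω₂+ω₃−ω₄ = -1.5000  →  vy = (0.04/4)·-1.5000 = -0.0150
−ω₁+ω₂−ω₃+ω₄ = 6.5000  →  ωz = (0.04/1.0000)·6.5000 = 0.2600

(0.0650, -0.0150, 0.2600)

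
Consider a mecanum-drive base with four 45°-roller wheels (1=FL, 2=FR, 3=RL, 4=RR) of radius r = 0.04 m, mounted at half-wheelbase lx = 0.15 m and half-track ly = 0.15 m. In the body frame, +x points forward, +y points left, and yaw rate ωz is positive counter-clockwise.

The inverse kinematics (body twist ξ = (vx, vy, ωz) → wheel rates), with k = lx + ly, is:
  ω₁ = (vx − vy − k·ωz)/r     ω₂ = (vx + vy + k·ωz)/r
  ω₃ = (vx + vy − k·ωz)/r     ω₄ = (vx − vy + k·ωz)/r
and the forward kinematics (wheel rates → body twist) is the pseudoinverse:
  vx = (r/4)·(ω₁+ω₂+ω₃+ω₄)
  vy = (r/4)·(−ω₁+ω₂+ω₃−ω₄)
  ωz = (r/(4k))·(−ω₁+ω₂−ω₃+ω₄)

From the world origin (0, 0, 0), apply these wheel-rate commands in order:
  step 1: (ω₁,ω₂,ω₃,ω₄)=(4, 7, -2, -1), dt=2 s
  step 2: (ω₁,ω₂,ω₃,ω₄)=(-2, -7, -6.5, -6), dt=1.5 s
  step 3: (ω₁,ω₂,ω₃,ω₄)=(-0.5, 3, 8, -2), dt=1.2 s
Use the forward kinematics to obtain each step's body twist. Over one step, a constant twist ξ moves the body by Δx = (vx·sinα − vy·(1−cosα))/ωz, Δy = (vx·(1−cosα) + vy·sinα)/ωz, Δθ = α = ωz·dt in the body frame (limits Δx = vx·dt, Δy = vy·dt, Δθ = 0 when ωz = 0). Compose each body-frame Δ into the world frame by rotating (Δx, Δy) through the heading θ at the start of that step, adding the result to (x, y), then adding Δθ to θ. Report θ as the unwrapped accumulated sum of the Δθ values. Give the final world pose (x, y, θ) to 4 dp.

(-0.0370, 0.0819, -0.2183)

step 1: ξ=(vx,vy,ωz)=(0.0800, 0.0200, 0.1333), dt=2.0 → body Δ=(0.1528, 0.0607, 0.2667) → world pose (0.1528, 0.0607, 0.2667)
step 2: ξ=(vx,vy,ωz)=(-0.2150, -0.0550, -0.1500), dt=1.5 → body Δ=(-0.3290, -0.0457, -0.2250) → world pose (-0.1526, -0.0700, 0.0417)
step 3: ξ=(vx,vy,ωz)=(0.0850, 0.1350, -0.2167), dt=1.2 → body Δ=(0.1218, 0.1470, -0.2600) → world pose (-0.0370, 0.0819, -0.2183)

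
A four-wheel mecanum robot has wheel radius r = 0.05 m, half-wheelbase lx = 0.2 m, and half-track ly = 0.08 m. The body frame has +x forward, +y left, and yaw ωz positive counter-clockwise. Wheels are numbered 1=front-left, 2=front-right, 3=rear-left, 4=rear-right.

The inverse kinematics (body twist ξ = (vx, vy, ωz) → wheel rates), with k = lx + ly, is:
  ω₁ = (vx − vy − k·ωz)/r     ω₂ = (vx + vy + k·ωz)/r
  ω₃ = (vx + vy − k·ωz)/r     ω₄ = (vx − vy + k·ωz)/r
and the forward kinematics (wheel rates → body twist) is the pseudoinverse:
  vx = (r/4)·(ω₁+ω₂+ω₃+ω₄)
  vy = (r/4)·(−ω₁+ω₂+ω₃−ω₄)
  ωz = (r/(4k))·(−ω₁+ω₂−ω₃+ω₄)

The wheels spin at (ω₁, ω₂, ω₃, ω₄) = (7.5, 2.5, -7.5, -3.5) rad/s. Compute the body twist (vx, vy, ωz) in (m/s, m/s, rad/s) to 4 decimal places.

k = lx + ly = 0.2 + 0.08 = 0.2800
ω₁+ω₂+ω₃+ω₄ = -1.0000  →  vx = (0.05/4)·-1.0000 = -0.0125
−ω₁+ω₂+ω₃−ω₄ = -9.0000  →  vy = (0.05/4)·-9.0000 = -0.1125
−ω₁+ω₂−ω₃+ω₄ = -1.0000  →  ωz = (0.05/1.1200)·-1.0000 = -0.0446

(-0.0125, -0.1125, -0.0446)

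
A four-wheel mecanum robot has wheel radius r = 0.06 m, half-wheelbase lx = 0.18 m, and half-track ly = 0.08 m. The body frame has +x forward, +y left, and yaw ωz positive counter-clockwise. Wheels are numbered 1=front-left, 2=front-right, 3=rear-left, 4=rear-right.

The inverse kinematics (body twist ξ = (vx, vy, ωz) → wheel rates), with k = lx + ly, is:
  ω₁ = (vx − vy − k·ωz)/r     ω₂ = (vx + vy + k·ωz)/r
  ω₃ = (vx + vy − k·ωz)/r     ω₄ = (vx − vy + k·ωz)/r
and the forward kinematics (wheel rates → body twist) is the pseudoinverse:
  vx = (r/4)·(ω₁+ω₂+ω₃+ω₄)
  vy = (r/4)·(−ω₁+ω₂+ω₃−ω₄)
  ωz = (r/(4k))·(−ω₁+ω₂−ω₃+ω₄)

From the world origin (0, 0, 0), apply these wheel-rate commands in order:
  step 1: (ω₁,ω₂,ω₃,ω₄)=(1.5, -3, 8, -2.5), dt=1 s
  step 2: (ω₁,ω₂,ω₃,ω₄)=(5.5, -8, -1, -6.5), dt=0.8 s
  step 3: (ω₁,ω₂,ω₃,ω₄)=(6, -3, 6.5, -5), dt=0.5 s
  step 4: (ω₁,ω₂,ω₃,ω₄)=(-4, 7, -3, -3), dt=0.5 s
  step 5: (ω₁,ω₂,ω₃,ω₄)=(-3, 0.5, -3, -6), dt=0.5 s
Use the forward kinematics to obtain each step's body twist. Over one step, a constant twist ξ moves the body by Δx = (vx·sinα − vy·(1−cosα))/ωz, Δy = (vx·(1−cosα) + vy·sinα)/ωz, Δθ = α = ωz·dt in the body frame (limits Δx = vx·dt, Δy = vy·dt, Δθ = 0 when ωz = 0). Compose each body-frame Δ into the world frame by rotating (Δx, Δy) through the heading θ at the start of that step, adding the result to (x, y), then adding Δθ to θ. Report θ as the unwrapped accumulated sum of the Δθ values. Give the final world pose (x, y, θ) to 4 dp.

(0.1317, 0.1335, -2.0019)

step 1: ξ=(vx,vy,ωz)=(0.0600, 0.0900, -0.8654), dt=1.0 → body Δ=(0.0894, 0.0548, -0.8654) → world pose (0.0894, 0.0548, -0.8654)
step 2: ξ=(vx,vy,ωz)=(-0.1500, -0.1200, -1.0962), dt=0.8 → body Δ=(-0.1447, -0.0348, -0.8769) → world pose (-0.0310, 0.1424, -1.7423)
step 3: ξ=(vx,vy,ωz)=(0.0675, 0.0375, -1.1827), dt=0.5 → body Δ=(0.0372, 0.0080, -0.5913) → world pose (-0.0294, 0.1043, -2.3337)
step 4: ξ=(vx,vy,ωz)=(-0.0450, 0.1650, 0.6346), dt=0.5 → body Δ=(-0.0351, 0.0776, 0.3173) → world pose (0.0509, 0.0761, -2.0163)
step 5: ξ=(vx,vy,ωz)=(-0.1725, 0.0975, 0.0288), dt=0.5 → body Δ=(-0.0866, 0.0481, 0.0144) → world pose (0.1317, 0.1335, -2.0019)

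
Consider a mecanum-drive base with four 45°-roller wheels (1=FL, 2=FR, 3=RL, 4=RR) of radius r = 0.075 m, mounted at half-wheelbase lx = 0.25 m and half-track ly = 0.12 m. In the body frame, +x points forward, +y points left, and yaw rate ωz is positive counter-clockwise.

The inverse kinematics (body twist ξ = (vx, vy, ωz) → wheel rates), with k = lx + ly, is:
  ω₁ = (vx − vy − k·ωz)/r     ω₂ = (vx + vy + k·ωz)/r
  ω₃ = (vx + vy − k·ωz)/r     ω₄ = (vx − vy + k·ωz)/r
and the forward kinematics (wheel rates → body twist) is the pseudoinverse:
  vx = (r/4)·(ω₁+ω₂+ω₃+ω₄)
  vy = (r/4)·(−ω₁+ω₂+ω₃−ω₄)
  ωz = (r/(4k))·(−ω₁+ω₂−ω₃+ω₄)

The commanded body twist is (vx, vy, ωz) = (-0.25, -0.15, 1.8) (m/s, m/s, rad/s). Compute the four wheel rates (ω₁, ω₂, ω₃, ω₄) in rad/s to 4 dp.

(-10.2133, 3.5467, -14.2133, 7.5467)

k = lx + ly = 0.25 + 0.12 = 0.3700;  k·ωz = 0.3700·1.8 = 0.6660
ω₁ (FL) = (vx − vy − k·ωz)/r = -0.7660/0.075 = -10.2133
ω₂ (FR) = (vx + vy + k·ωz)/r = 0.2660/0.075 = 3.5467
ω₃ (RL) = (vx + vy − k·ωz)/r = -1.0660/0.075 = -14.2133
ω₄ (RR) = (vx − vy + k·ωz)/r = 0.5660/0.075 = 7.5467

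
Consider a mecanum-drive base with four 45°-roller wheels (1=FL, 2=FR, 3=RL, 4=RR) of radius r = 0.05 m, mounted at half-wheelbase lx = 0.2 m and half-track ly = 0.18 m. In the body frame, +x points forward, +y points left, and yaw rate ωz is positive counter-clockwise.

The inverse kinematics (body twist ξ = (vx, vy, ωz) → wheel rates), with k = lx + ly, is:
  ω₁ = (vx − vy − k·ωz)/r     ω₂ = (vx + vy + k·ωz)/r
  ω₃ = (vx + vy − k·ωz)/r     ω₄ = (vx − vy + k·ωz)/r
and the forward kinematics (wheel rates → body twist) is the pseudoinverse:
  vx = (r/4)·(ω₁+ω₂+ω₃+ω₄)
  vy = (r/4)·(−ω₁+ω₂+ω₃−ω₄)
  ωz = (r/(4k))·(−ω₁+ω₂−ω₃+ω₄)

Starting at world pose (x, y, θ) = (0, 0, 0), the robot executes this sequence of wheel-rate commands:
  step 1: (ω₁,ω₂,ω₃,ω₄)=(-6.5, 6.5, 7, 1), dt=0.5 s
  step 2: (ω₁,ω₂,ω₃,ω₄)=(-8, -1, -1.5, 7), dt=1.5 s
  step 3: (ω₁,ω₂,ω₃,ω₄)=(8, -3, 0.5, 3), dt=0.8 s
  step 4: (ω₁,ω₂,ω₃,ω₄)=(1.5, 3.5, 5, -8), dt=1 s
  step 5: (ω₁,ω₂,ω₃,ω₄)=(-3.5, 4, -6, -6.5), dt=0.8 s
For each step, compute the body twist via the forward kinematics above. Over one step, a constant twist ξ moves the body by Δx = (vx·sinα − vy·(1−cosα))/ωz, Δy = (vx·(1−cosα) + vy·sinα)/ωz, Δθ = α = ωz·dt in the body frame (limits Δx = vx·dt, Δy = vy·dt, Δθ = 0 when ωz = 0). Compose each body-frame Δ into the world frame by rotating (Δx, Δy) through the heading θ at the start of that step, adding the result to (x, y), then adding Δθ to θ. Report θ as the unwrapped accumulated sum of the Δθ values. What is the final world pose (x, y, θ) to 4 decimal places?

step 1: ξ=(vx,vy,ωz)=(0.1000, 0.2375, 0.2303), dt=0.5 → body Δ=(0.0431, 0.1214, 0.1151) → world pose (0.0431, 0.1214, 0.1151)
step 2: ξ=(vx,vy,ωz)=(-0.0437, -0.0188, 0.5099), dt=1.5 → body Δ=(-0.0492, -0.0494, 0.7648) → world pose (-0.0001, 0.0667, 0.8799)
step 3: ξ=(vx,vy,ωz)=(0.1063, -0.1688, -0.2796), dt=0.8 → body Δ=(0.0693, -0.1433, -0.2237) → world pose (0.1545, 0.0287, 0.6562)
step 4: ξ=(vx,vy,ωz)=(0.0250, 0.1875, -0.3618), dt=1.0 → body Δ=(0.0580, 0.1790, -0.3618) → world pose (0.0913, 0.2059, 0.2944)
step 5: ξ=(vx,vy,ωz)=(-0.1500, 0.1000, 0.2303), dt=0.8 → body Δ=(-0.1267, 0.0685, 0.1842) → world pose (-0.0498, 0.2347, 0.4786)

(-0.0498, 0.2347, 0.4786)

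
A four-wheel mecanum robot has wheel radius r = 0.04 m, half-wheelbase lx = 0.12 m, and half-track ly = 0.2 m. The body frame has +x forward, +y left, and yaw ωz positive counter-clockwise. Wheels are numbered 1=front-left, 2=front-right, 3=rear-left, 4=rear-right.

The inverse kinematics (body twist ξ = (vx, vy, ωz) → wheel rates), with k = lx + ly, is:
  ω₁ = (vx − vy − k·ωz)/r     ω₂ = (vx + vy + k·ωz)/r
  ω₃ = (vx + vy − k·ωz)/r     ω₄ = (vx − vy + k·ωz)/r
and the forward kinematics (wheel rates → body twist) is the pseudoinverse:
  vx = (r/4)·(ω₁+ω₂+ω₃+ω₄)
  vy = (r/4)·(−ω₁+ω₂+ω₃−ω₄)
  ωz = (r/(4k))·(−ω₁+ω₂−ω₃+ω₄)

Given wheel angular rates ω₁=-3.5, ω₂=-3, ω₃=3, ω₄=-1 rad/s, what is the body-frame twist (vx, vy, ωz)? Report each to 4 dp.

(-0.0450, 0.0450, -0.1094)

k = lx + ly = 0.12 + 0.2 = 0.3200
ω₁+ω₂+ω₃+ω₄ = -4.5000  →  vx = (0.04/4)·-4.5000 = -0.0450
−ω₁+ω₂+ω₃−ω₄ = 4.5000  →  vy = (0.04/4)·4.5000 = 0.0450
−ω₁+ω₂−ω₃+ω₄ = -3.5000  →  ωz = (0.04/1.2800)·-3.5000 = -0.1094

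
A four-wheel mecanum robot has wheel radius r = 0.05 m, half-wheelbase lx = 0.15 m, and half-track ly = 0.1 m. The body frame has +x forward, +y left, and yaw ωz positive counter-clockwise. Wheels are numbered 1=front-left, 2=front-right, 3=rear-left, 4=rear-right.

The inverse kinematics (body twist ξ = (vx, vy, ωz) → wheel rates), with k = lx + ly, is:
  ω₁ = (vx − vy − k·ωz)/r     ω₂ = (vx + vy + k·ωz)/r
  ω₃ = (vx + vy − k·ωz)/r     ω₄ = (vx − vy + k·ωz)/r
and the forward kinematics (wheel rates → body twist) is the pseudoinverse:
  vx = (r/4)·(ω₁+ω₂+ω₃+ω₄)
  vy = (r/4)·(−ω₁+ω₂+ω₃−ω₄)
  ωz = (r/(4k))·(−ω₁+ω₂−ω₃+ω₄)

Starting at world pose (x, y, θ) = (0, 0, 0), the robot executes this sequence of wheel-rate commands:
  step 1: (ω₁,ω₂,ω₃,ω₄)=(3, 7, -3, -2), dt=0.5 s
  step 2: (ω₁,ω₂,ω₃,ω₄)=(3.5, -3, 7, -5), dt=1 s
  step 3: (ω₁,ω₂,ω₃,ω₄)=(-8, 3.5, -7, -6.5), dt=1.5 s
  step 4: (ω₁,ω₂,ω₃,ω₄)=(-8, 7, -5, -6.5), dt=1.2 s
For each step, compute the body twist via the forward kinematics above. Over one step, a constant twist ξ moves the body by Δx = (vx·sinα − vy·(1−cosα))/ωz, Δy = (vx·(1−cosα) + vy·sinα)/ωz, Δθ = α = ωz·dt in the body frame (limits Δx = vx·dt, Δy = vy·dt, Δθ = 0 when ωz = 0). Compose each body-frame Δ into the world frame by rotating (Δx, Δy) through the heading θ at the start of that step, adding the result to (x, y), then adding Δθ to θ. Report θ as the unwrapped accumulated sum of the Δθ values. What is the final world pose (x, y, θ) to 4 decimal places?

(-0.4338, 0.4949, 0.9100)

step 1: ξ=(vx,vy,ωz)=(0.0625, 0.0375, 0.2500), dt=0.5 → body Δ=(0.0300, 0.0207, 0.1250) → world pose (0.0300, 0.0207, 0.1250)
step 2: ξ=(vx,vy,ωz)=(0.0313, 0.0688, -0.9250), dt=1.0 → body Δ=(0.0566, 0.0459, -0.9250) → world pose (0.0804, 0.0733, -0.8000)
step 3: ξ=(vx,vy,ωz)=(-0.2250, 0.1375, 0.6000), dt=1.5 → body Δ=(-0.3805, 0.0376, 0.9000) → world pose (-0.1577, 0.3724, 0.1000)
step 4: ξ=(vx,vy,ωz)=(-0.1562, 0.2063, 0.6750), dt=1.2 → body Δ=(-0.2625, 0.1494, 0.8100) → world pose (-0.4338, 0.4949, 0.9100)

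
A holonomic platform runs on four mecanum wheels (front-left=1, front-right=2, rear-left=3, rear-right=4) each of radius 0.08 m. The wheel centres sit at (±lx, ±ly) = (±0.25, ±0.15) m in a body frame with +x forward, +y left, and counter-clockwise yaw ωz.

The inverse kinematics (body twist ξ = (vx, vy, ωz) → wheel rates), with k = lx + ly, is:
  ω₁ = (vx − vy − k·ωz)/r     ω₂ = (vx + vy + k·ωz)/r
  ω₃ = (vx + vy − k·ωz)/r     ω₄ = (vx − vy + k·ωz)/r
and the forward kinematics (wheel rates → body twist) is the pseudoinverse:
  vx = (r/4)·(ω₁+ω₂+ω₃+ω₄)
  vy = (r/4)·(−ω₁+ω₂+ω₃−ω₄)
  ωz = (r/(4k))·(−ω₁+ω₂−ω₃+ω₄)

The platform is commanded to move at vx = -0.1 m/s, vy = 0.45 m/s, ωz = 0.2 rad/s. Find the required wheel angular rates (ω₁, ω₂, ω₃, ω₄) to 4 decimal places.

k = lx + ly = 0.25 + 0.15 = 0.4000;  k·ωz = 0.4000·0.2 = 0.0800
ω₁ (FL) = (vx − vy − k·ωz)/r = -0.6300/0.08 = -7.8750
ω₂ (FR) = (vx + vy + k·ωz)/r = 0.4300/0.08 = 5.3750
ω₃ (RL) = (vx + vy − k·ωz)/r = 0.2700/0.08 = 3.3750
ω₄ (RR) = (vx − vy + k·ωz)/r = -0.4700/0.08 = -5.8750

(-7.8750, 5.3750, 3.3750, -5.8750)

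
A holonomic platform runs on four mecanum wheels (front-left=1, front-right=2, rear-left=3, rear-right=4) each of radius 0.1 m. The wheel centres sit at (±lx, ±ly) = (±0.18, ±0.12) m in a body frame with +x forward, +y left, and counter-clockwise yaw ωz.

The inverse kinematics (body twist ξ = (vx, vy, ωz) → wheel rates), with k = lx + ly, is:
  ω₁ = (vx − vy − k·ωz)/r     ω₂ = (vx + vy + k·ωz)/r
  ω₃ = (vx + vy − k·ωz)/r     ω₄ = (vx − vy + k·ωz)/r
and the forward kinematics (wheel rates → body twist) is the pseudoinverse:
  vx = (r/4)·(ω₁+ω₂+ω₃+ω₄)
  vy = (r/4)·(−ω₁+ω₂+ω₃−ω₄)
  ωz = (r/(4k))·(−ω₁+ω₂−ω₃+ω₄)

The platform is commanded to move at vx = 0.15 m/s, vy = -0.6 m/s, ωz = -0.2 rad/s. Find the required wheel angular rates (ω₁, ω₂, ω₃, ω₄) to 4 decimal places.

(8.1000, -5.1000, -3.9000, 6.9000)

k = lx + ly = 0.18 + 0.12 = 0.3000;  k·ωz = 0.3000·-0.2 = -0.0600
ω₁ (FL) = (vx − vy − k·ωz)/r = 0.8100/0.1 = 8.1000
ω₂ (FR) = (vx + vy + k·ωz)/r = -0.5100/0.1 = -5.1000
ω₃ (RL) = (vx + vy − k·ωz)/r = -0.3900/0.1 = -3.9000
ω₄ (RR) = (vx − vy + k·ωz)/r = 0.6900/0.1 = 6.9000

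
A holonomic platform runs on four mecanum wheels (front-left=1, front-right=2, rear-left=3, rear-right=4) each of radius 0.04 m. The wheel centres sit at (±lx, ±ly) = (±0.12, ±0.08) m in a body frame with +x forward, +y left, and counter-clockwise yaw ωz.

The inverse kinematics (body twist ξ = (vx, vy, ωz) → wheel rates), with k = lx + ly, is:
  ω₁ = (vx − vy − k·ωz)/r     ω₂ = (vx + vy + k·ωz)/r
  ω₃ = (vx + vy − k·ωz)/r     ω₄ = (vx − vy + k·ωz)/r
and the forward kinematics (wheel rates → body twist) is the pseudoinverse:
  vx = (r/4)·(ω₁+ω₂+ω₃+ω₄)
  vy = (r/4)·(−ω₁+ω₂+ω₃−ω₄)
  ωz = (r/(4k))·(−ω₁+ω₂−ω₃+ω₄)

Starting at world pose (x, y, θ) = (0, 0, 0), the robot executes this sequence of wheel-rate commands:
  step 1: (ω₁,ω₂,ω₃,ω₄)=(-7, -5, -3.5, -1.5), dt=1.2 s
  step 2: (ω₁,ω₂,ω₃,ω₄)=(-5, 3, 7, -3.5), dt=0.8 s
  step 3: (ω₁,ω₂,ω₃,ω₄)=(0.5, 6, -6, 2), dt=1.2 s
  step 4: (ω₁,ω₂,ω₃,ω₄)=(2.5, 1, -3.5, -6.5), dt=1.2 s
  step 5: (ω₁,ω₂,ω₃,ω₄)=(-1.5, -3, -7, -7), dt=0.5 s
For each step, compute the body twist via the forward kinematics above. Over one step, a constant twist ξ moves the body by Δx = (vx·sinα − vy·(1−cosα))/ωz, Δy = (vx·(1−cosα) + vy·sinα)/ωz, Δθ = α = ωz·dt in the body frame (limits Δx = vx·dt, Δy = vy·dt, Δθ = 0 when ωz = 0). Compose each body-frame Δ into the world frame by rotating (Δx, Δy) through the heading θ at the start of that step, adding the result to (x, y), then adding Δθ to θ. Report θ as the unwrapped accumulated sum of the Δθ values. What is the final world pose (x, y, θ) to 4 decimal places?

step 1: ξ=(vx,vy,ωz)=(-0.1700, 0.0000, 0.2000), dt=1.2 → body Δ=(-0.2020, -0.0244, 0.2400) → world pose (-0.2020, -0.0244, 0.2400)
step 2: ξ=(vx,vy,ωz)=(0.0150, 0.1850, -0.1250), dt=0.8 → body Δ=(0.0194, 0.1472, -0.1000) → world pose (-0.2182, 0.1232, 0.1400)
step 3: ξ=(vx,vy,ωz)=(0.0250, -0.0250, 0.6750), dt=1.2 → body Δ=(0.0383, -0.0153, 0.8100) → world pose (-0.1781, 0.1134, 0.9500)
step 4: ξ=(vx,vy,ωz)=(-0.0650, 0.0150, -0.2250), dt=1.2 → body Δ=(-0.0746, 0.0282, -0.2700) → world pose (-0.2445, 0.0691, 0.6800)
step 5: ξ=(vx,vy,ωz)=(-0.1850, -0.0150, -0.0750), dt=0.5 → body Δ=(-0.0926, -0.0058, -0.0375) → world pose (-0.3129, 0.0063, 0.6425)

(-0.3129, 0.0063, 0.6425)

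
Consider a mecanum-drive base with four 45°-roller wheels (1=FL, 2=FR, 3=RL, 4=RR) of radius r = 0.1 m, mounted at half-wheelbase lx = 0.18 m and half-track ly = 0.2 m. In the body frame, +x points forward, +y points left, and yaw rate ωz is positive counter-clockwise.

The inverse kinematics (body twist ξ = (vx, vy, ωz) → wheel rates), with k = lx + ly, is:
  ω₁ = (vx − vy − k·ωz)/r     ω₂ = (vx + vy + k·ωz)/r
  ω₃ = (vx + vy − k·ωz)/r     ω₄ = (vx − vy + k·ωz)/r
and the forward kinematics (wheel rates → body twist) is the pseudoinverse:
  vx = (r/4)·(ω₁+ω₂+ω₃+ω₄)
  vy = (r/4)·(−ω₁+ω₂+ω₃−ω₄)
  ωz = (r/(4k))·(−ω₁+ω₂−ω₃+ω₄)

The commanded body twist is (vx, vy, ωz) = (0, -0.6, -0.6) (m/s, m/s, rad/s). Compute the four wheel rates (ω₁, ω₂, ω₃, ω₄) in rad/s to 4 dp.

(8.2800, -8.2800, -3.7200, 3.7200)

k = lx + ly = 0.18 + 0.2 = 0.3800;  k·ωz = 0.3800·-0.6 = -0.2280
ω₁ (FL) = (vx − vy − k·ωz)/r = 0.8280/0.1 = 8.2800
ω₂ (FR) = (vx + vy + k·ωz)/r = -0.8280/0.1 = -8.2800
ω₃ (RL) = (vx + vy − k·ωz)/r = -0.3720/0.1 = -3.7200
ω₄ (RR) = (vx − vy + k·ωz)/r = 0.3720/0.1 = 3.7200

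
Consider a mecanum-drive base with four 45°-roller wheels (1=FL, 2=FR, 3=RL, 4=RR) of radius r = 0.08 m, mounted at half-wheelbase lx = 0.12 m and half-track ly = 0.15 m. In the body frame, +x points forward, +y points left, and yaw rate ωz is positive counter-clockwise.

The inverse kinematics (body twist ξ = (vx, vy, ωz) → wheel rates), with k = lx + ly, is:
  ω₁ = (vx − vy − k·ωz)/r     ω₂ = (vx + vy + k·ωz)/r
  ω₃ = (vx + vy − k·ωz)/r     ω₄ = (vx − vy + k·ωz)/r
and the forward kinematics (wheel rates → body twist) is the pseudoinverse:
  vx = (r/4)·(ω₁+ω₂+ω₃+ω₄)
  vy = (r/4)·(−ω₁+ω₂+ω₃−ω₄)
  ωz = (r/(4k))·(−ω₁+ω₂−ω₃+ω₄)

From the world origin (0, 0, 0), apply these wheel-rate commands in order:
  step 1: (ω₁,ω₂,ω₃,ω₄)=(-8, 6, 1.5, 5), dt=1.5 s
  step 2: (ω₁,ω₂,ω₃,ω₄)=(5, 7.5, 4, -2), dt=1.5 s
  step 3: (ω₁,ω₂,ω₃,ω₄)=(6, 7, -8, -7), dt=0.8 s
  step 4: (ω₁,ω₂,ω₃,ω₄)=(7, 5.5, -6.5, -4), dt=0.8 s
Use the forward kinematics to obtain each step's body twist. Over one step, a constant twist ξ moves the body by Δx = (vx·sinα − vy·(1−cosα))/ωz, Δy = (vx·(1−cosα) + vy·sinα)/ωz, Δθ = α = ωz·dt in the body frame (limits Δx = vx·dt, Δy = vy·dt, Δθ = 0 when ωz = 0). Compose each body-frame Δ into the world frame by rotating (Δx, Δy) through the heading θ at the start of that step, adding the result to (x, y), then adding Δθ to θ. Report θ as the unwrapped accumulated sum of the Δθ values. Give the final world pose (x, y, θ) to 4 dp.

step 1: ξ=(vx,vy,ωz)=(0.0900, 0.2100, 1.2963), dt=1.5 → body Δ=(-0.1565, 0.2456, 1.9444) → world pose (-0.1565, 0.2456, 1.9444)
step 2: ξ=(vx,vy,ωz)=(0.2900, 0.1700, -0.2593), dt=1.5 → body Δ=(0.4731, 0.1651, -0.3889) → world pose (-0.4829, 0.6258, 1.5556)
step 3: ξ=(vx,vy,ωz)=(-0.0400, 0.0000, 0.1481), dt=0.8 → body Δ=(-0.0319, -0.0019, 0.1185) → world pose (-0.4815, 0.5938, 1.6741)
step 4: ξ=(vx,vy,ωz)=(0.0400, -0.0800, 0.0741), dt=0.8 → body Δ=(0.0339, -0.0630, 0.0593) → world pose (-0.4223, 0.6340, 1.7333)

(-0.4223, 0.6340, 1.7333)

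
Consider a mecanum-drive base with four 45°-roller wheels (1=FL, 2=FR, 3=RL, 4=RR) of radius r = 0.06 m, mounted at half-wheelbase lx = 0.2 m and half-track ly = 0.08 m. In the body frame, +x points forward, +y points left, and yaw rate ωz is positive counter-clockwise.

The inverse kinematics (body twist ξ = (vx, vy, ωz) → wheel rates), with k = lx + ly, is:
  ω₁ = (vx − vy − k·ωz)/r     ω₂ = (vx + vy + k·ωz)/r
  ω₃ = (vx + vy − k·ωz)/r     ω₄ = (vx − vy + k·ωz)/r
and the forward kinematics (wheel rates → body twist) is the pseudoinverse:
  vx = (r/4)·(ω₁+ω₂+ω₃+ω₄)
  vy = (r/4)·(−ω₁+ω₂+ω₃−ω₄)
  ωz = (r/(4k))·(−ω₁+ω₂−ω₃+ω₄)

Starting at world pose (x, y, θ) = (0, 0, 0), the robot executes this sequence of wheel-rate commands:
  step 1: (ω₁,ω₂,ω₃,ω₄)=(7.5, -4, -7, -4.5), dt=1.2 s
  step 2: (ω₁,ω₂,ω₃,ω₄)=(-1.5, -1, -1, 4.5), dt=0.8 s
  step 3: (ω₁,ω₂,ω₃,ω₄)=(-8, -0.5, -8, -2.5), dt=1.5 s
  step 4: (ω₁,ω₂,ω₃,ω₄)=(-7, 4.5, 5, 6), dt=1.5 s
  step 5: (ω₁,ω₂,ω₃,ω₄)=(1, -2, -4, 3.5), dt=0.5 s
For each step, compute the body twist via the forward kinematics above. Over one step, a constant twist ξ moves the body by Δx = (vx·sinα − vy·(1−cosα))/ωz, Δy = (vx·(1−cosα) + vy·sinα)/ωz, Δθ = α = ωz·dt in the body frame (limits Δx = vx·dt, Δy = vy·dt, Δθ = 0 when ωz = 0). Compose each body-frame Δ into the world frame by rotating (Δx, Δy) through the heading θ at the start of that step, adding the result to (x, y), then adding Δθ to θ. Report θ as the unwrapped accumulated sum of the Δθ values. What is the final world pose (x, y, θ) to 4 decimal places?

step 1: ξ=(vx,vy,ωz)=(-0.1200, -0.2100, -0.4821), dt=1.2 → body Δ=(-0.2070, -0.1977, -0.5786) → world pose (-0.2070, -0.1977, -0.5786)
step 2: ξ=(vx,vy,ωz)=(0.0150, -0.0750, 0.3214), dt=0.8 → body Δ=(0.0195, -0.0578, 0.2571) → world pose (-0.2222, -0.2567, -0.3214)
step 3: ξ=(vx,vy,ωz)=(-0.2850, 0.0300, 0.6964), dt=1.5 → body Δ=(-0.3753, -0.1665, 1.0446) → world pose (-0.6309, -0.2961, 0.7232)
step 4: ξ=(vx,vy,ωz)=(0.1275, 0.1575, 0.6696), dt=1.5 → body Δ=(0.0517, 0.2867, 1.0045) → world pose (-0.7819, -0.0470, 1.7277)
step 5: ξ=(vx,vy,ωz)=(-0.0225, -0.1575, 0.2411), dt=0.5 → body Δ=(-0.0065, -0.0792, 0.1205) → world pose (-0.7027, -0.0410, 1.8482)

(-0.7027, -0.0410, 1.8482)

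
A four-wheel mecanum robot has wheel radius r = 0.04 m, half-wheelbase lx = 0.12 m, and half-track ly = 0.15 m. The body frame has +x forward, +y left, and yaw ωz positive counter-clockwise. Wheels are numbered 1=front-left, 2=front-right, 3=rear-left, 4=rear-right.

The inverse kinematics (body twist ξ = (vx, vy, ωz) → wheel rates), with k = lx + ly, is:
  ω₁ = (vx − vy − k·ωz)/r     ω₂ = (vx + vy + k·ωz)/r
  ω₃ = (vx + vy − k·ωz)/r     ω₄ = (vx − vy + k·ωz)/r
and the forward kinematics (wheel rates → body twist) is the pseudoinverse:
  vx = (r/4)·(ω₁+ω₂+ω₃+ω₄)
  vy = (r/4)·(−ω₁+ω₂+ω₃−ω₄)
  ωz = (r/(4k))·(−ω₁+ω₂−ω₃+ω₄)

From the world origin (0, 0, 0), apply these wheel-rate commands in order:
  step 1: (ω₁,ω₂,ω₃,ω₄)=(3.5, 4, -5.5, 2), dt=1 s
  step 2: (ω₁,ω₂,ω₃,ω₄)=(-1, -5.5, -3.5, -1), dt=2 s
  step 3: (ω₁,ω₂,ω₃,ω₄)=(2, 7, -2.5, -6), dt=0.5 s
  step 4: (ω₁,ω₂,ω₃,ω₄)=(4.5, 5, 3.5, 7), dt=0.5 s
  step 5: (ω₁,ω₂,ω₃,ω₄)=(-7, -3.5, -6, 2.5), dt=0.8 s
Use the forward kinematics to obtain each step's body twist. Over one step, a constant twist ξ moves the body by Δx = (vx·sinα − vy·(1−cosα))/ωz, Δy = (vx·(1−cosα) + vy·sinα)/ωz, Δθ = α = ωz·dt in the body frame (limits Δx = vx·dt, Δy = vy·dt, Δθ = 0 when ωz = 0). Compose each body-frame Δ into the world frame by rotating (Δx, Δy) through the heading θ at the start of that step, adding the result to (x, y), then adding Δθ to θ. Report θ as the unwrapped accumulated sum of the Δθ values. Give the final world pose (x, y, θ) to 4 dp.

step 1: ξ=(vx,vy,ωz)=(0.0400, -0.0700, 0.2963), dt=1.0 → body Δ=(0.0497, -0.0631, 0.2963) → world pose (0.0497, -0.0631, 0.2963)
step 2: ξ=(vx,vy,ωz)=(-0.1100, -0.0700, -0.0741), dt=2.0 → body Δ=(-0.2295, -0.1232, -0.1481) → world pose (-0.1339, -0.2480, 0.1481)
step 3: ξ=(vx,vy,ωz)=(0.0050, 0.0850, 0.0556), dt=0.5 → body Δ=(0.0019, 0.0425, 0.0278) → world pose (-0.1382, -0.2056, 0.1759)
step 4: ξ=(vx,vy,ωz)=(0.2000, -0.0300, 0.1481), dt=0.5 → body Δ=(0.1005, -0.0113, 0.0741) → world pose (-0.0374, -0.1992, 0.2500)
step 5: ξ=(vx,vy,ωz)=(-0.1400, -0.0500, 0.4444), dt=0.8 → body Δ=(-0.1026, -0.0589, 0.3556) → world pose (-0.1222, -0.2816, 0.6056)

(-0.1222, -0.2816, 0.6056)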